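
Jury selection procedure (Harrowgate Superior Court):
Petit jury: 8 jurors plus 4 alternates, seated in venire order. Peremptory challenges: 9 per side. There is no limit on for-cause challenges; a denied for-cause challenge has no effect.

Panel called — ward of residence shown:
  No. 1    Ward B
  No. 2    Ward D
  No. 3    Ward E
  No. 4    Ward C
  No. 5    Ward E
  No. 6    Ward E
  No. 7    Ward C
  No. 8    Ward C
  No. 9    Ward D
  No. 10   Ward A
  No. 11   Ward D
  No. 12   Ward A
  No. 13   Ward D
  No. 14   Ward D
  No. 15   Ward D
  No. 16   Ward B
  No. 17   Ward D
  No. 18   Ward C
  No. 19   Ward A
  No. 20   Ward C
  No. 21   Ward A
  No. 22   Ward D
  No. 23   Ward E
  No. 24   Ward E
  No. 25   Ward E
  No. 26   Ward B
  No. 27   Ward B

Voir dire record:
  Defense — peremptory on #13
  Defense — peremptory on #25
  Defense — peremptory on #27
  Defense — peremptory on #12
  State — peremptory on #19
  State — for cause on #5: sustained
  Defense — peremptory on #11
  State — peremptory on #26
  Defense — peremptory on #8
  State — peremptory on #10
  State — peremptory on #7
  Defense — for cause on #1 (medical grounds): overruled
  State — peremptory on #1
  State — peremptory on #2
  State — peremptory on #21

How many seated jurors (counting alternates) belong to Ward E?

Removed: #1, #2, #5, #7, #8, #10, #11, #12, #13, #19, #21, #25, #26, #27.
Seated (12 incl. alternates): #3, #4, #6, #9, #14, #15, #16, #17, #18, #20, #22, #23.
Of those, in Ward E: #3, #6, #23 → 3.

3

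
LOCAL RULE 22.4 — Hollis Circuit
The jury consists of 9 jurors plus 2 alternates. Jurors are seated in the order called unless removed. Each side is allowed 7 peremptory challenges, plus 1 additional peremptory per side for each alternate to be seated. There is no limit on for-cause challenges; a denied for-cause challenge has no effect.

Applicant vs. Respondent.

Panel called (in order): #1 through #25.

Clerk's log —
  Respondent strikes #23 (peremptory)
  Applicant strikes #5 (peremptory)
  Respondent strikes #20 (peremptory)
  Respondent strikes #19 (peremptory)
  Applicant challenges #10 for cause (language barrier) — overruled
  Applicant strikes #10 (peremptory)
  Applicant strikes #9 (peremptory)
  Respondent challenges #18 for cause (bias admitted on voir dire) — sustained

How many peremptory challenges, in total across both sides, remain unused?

12

Applicant allotment: 7 base + 1 × 2 alternates = 9. Respondent allotment: 7 base + 1 × 2 alternates = 9.
Applicant peremptories used: #5, #10, #9 — 3 (the for-cause on #10 doesn't count).
Respondent peremptories used: #23, #20, #19 — 3 (the for-cause on #18 doesn't count).
Remaining: (9 − 3) + (9 − 3) = 12.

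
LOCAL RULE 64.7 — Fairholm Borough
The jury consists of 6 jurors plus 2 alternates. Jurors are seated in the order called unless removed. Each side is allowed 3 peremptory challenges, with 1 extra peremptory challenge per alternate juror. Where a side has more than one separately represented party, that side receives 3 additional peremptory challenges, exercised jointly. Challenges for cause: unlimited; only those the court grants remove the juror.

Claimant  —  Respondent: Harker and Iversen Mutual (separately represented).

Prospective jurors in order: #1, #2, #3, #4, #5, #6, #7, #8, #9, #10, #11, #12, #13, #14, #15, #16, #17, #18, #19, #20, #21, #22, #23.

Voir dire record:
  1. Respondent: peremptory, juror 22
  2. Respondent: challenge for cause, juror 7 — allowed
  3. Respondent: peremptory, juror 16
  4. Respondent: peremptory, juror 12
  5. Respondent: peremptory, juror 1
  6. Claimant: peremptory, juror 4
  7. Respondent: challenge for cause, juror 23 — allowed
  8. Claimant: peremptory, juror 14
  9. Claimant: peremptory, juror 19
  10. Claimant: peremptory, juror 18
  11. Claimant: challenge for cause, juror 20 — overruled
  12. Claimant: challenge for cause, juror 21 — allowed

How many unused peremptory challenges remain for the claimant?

Claimant allotment: 3 base + 1 × 2 alternates = 5.
Claimant peremptories used: #4, #14, #19, #18 — 4 (for-cause on #20, #21 don't count).
Remaining: 5 − 4 = 1.

1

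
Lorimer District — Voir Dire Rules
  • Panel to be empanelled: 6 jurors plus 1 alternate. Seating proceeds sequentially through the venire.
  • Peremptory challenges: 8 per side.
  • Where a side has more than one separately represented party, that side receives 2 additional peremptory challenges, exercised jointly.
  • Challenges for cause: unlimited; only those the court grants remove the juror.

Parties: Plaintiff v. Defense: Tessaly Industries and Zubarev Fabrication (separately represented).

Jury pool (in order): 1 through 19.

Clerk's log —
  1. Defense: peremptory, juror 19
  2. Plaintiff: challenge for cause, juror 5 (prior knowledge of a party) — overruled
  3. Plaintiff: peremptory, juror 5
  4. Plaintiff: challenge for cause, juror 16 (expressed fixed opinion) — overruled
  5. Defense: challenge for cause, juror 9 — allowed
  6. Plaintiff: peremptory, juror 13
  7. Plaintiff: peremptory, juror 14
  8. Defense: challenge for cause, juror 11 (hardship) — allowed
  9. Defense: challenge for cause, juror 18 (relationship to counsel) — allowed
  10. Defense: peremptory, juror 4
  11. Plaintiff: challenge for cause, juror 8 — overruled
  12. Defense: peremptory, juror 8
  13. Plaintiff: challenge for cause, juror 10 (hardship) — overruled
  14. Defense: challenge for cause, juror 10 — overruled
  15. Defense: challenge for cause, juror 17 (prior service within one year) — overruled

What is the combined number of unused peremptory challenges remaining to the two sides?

12

Plaintiff allotment: 8. Defense allotment: 8 base + 2 multi-party = 10.
Plaintiff peremptories used: #5, #13, #14 — 3 (for-cause on #5, #16, #8, #10 don't count).
Defense peremptories used: #19, #4, #8 — 3 (for-cause on #9, #11, #18, #10, #17 don't count).
Remaining: (8 − 3) + (10 − 3) = 12.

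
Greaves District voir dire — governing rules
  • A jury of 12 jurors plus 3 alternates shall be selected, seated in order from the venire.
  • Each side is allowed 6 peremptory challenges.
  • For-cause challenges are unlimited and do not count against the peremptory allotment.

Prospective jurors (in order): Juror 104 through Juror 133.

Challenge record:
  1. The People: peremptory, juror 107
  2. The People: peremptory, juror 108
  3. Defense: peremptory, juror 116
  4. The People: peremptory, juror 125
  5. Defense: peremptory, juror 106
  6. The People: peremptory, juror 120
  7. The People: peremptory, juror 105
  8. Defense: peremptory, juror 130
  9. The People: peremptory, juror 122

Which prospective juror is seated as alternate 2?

Removed: #105, #106, #107, #108, #116, #120, #122, #125, #130.
Seating in order: seats 1–12 → #104, #109, #110, #111, #112, #113, #114, #115, #117, #118, #119, #121; alternates → #123, #124, #126.
So alternate 2 is #124.

124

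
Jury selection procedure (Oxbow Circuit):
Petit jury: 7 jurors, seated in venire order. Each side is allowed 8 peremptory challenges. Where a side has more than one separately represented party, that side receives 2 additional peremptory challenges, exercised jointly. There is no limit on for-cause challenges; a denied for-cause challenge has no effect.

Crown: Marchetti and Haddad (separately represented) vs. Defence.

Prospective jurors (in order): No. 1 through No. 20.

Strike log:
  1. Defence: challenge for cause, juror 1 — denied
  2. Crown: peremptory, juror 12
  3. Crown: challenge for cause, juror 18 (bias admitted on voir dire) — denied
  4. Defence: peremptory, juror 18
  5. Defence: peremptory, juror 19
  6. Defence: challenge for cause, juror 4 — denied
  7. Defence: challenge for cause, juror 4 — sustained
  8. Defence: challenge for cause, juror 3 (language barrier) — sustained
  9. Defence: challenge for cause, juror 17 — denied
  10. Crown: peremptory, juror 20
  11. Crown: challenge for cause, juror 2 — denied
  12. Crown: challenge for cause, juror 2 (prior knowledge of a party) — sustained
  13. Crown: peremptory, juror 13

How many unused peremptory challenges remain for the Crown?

7

Crown allotment: 8 base + 2 multi-party = 10.
Crown peremptories used: #12, #20, #13 — 3 (for-cause on #18, #2, #2 don't count).
Remaining: 10 − 3 = 7.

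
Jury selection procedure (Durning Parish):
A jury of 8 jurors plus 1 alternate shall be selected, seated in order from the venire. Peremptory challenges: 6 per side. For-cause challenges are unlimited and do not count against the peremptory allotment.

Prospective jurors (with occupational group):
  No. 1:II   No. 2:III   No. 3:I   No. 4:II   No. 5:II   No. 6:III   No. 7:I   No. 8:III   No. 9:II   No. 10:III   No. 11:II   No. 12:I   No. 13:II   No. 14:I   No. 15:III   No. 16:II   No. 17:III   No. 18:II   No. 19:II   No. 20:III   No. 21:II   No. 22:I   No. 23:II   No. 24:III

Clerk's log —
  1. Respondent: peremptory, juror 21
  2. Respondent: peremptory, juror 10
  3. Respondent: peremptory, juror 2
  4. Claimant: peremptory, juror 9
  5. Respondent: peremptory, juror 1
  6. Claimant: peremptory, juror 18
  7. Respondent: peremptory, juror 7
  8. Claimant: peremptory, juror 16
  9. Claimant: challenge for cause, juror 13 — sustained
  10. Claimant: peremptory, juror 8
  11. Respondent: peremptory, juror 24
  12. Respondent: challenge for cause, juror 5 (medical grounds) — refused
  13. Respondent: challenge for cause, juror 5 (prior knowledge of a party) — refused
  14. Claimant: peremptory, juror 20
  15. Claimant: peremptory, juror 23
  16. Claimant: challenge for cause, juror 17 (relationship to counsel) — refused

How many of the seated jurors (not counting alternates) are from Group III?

2

Removed: #1, #2, #7, #8, #9, #10, #13, #16, #18, #20, #21, #23, #24.
Seated jurors 1–8: #3, #4, #5, #6, #11, #12, #14, #15 (alternates #17 not counted).
Of those, in Group III: #6, #15 → 2.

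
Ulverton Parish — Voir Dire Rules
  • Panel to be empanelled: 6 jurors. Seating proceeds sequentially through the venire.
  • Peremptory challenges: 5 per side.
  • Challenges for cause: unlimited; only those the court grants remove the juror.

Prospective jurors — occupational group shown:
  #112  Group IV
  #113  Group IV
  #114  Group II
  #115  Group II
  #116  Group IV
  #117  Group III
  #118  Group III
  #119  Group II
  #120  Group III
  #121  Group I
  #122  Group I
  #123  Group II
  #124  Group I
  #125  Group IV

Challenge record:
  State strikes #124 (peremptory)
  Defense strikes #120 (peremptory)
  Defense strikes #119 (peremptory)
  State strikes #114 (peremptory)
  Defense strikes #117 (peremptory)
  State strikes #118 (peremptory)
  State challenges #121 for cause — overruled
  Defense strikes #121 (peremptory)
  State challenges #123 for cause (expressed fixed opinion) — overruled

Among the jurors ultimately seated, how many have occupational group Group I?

Removed: #114, #117, #118, #119, #120, #121, #124.
Seated jurors 1–6: #112, #113, #115, #116, #122, #123.
Of those, in Group I: #122 → 1.

1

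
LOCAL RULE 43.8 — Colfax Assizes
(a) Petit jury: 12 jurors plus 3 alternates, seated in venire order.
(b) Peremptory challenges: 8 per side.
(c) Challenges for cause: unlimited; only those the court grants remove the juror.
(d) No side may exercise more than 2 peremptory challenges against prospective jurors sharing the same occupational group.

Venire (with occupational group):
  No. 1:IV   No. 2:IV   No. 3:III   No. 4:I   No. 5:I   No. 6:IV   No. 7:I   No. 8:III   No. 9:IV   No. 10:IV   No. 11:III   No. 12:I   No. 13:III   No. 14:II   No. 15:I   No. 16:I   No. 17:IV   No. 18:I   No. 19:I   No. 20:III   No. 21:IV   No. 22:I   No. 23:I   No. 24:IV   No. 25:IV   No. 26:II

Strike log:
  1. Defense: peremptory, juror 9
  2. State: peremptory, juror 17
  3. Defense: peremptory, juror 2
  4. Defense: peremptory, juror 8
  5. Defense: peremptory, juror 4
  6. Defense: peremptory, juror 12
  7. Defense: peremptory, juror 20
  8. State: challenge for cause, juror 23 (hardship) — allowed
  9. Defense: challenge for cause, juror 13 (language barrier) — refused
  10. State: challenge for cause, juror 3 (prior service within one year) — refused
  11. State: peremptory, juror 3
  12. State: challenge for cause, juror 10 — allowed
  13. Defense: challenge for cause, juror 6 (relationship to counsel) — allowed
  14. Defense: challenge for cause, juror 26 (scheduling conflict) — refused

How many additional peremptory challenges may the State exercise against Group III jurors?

State peremptories so far: #17, #3 — 2 of 8 used, 6 left overall.
Against Group III: #3 — 1 used; per-group cap 2 leaves 1.
Binding limit: min(6, 1) = 1.

1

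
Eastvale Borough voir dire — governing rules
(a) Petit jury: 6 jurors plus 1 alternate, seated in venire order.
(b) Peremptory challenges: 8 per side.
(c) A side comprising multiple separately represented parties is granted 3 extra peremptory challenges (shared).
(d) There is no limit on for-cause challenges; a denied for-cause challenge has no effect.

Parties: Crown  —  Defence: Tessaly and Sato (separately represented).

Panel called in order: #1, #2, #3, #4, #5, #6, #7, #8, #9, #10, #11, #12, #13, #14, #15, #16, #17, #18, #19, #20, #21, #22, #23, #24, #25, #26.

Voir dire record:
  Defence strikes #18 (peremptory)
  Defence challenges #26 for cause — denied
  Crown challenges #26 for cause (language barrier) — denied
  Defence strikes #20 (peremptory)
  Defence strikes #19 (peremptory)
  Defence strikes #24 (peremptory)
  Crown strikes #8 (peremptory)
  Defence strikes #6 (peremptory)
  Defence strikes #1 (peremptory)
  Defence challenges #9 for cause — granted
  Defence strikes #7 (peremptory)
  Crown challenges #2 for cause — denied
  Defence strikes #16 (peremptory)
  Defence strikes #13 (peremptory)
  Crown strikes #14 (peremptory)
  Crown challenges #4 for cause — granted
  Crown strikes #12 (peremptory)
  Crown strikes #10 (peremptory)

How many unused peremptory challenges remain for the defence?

Defence allotment: 8 base + 3 multi-party = 11.
Defence peremptories used: #18, #20, #19, #24, #6, #1, #7, #16, #13 — 9 (for-cause on #26, #9 don't count).
Remaining: 11 − 9 = 2.

2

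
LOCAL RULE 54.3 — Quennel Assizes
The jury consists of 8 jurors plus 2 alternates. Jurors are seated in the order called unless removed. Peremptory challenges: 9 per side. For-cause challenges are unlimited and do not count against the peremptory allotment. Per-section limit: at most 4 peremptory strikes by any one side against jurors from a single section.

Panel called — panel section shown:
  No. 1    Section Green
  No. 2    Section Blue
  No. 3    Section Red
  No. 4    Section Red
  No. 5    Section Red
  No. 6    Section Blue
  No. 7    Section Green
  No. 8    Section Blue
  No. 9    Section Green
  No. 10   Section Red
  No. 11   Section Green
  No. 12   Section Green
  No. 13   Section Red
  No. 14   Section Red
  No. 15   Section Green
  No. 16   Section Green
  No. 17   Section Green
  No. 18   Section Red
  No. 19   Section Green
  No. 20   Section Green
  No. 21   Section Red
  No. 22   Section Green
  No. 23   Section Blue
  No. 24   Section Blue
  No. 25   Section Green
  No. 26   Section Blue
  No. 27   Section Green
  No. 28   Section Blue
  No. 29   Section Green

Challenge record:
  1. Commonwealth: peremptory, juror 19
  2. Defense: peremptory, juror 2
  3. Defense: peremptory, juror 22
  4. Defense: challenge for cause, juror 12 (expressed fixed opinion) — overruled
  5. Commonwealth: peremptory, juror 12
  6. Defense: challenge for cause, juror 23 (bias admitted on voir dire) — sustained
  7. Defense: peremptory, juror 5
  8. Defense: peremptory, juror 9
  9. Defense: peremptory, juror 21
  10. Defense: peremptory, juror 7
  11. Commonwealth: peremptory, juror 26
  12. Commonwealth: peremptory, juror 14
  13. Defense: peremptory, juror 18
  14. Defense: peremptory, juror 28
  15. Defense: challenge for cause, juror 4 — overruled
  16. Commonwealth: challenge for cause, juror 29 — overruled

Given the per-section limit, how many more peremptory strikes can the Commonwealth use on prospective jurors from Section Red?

Commonwealth peremptories so far: #19, #12, #26, #14 — 4 of 9 used, 5 left overall.
Against Section Red: #14 — 1 used; per-section cap 4 leaves 3.
Binding limit: min(5, 3) = 3.

3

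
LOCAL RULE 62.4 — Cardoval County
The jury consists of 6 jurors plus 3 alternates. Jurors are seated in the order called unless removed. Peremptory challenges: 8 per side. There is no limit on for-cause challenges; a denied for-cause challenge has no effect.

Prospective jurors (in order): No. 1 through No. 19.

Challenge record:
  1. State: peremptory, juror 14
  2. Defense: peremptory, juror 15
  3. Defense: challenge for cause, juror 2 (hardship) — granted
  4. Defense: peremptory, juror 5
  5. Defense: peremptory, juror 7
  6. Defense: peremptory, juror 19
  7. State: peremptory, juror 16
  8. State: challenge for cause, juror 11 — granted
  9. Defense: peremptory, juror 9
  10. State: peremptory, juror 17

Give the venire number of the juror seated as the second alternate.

13

Removed: #2, #5, #7, #9, #11, #14, #15, #16, #17, #19.
Seating in order: seats 1–6 → #1, #3, #4, #6, #8, #10; alternates → #12, #13, #18.
So alternate 2 is #13.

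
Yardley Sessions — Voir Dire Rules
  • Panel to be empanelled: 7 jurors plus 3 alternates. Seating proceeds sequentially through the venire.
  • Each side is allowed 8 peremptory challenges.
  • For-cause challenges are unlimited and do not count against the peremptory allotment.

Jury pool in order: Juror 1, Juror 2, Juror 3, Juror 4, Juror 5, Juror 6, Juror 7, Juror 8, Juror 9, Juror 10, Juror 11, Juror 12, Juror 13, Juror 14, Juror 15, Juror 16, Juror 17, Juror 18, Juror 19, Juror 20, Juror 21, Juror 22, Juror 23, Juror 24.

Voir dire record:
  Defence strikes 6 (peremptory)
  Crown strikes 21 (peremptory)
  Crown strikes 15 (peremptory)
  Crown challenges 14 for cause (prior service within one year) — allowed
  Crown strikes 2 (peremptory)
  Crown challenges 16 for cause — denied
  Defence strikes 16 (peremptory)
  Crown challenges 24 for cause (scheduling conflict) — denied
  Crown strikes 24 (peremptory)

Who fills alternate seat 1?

10

Removed: #2, #6, #14, #15, #16, #21, #24.
Seating in order: seats 1–7 → #1, #3, #4, #5, #7, #8, #9; alternates → #10, #11, #12.
So alternate 1 is #10.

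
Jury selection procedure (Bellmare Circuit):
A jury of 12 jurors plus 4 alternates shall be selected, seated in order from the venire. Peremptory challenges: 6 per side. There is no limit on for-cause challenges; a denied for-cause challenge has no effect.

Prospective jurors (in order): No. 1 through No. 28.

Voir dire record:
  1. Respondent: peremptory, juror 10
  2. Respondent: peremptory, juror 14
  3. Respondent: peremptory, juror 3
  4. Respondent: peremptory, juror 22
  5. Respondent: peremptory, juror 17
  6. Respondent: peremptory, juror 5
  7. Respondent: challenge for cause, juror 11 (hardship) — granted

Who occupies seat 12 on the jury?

18

Removed: #3, #5, #10, #11, #14, #17, #22.
Seating in order: seats 1–12 → #1, #2, #4, #6, #7, #8, #9, #12, #13, #15, #16, #18; alternates → #19, #20, #21, #23.
So seat 12 is #18.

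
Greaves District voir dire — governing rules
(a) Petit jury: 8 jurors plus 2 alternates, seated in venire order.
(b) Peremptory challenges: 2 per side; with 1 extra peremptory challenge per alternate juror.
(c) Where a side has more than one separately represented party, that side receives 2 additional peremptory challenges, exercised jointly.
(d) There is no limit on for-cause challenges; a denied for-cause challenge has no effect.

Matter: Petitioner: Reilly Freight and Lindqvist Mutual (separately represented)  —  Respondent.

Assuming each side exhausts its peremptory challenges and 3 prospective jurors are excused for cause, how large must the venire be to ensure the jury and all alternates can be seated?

Seats to fill: 8 + 2 alternates = 10.
Peremptories — Petitioner: 2 + 1×2 + 2 = 6; Respondent: 2 + 1×2 = 4; total 10.
For-cause removals: 3.
Minimum venire: 10 + 10 + 3 = 23.

23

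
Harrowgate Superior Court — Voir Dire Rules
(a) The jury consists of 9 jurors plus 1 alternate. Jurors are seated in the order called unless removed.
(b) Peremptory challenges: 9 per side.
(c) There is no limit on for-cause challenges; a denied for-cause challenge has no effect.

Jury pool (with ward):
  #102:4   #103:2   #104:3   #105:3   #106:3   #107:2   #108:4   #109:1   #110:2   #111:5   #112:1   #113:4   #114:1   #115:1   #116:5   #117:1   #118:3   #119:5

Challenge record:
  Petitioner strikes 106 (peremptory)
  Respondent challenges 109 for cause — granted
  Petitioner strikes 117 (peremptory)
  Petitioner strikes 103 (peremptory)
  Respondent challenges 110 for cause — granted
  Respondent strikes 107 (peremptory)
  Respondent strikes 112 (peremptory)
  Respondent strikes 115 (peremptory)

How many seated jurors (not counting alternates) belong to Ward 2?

Removed: #103, #106, #107, #109, #110, #112, #115, #117.
Seated jurors 1–9: #102, #104, #105, #108, #111, #113, #114, #116, #118 (alternates #119 not counted).
None of those are in Ward 2 → 0.

0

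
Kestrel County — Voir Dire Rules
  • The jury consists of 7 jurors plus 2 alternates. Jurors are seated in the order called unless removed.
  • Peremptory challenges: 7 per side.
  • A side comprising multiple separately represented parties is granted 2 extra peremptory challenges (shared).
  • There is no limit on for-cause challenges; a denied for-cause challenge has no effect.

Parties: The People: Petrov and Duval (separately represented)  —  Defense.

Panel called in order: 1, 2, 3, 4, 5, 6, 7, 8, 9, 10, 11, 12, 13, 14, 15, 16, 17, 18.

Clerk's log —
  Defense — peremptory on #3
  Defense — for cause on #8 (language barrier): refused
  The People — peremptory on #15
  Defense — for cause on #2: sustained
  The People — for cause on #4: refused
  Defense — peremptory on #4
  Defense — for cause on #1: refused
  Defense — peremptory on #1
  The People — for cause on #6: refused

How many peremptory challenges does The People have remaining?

The People allotment: 7 base + 2 multi-party = 9.
The People peremptories used: #15 — 1 (for-cause on #4, #6 don't count).
Remaining: 9 − 1 = 8.

8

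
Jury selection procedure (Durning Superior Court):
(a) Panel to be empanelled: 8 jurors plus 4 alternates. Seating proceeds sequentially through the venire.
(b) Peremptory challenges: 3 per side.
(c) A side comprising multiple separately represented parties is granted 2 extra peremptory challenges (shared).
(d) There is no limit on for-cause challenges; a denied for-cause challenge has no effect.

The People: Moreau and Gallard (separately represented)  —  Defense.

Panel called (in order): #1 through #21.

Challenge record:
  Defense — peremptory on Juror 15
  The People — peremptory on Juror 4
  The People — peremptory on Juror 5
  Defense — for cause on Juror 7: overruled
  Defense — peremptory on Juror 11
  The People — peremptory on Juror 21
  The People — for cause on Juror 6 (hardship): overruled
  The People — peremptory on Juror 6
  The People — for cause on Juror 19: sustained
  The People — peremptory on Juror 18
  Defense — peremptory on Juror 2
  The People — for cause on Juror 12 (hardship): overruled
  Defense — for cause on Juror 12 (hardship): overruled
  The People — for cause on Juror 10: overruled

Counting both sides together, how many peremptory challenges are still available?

0

The People allotment: 3 base + 2 multi-party = 5. Defense allotment: 3.
The People peremptories used: #4, #5, #21, #6, #18 — 5 (for-cause on #6, #19, #12, #10 don't count).
Defense peremptories used: #15, #11, #2 — 3 (for-cause on #7, #12 don't count).
Remaining: (5 − 5) + (3 − 3) = 0.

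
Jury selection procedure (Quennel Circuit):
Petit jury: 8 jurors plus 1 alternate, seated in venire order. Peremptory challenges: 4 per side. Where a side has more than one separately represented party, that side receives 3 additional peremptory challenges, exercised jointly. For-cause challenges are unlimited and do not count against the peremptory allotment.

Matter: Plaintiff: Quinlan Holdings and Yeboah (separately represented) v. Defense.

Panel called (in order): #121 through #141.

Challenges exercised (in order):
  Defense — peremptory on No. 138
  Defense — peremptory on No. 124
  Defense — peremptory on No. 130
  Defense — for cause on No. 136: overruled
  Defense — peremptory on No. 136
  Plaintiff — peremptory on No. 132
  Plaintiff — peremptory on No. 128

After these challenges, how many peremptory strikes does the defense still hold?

0

Defense allotment: 4.
Defense peremptories used: #138, #124, #130, #136 — 4 (the for-cause on #136 doesn't count).
Remaining: 4 − 4 = 0.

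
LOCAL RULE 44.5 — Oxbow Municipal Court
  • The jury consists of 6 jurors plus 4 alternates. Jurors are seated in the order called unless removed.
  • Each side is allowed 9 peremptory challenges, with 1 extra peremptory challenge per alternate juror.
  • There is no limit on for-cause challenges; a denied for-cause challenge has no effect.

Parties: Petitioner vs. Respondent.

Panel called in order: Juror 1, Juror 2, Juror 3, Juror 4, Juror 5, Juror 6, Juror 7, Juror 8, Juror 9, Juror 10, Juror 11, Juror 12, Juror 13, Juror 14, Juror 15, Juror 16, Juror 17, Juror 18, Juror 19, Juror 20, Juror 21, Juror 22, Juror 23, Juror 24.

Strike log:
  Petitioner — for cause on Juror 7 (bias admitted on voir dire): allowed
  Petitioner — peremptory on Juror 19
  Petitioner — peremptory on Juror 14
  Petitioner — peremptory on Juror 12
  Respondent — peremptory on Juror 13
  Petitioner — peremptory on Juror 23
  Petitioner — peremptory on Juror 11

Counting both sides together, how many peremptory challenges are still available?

Petitioner allotment: 9 base + 1 × 4 alternates = 13. Respondent allotment: 9 base + 1 × 4 alternates = 13.
Petitioner peremptories used: #19, #14, #12, #23, #11 — 5 (the for-cause on #7 doesn't count).
Respondent peremptories used: #13 — 1.
Remaining: (13 − 5) + (13 − 1) = 20.

20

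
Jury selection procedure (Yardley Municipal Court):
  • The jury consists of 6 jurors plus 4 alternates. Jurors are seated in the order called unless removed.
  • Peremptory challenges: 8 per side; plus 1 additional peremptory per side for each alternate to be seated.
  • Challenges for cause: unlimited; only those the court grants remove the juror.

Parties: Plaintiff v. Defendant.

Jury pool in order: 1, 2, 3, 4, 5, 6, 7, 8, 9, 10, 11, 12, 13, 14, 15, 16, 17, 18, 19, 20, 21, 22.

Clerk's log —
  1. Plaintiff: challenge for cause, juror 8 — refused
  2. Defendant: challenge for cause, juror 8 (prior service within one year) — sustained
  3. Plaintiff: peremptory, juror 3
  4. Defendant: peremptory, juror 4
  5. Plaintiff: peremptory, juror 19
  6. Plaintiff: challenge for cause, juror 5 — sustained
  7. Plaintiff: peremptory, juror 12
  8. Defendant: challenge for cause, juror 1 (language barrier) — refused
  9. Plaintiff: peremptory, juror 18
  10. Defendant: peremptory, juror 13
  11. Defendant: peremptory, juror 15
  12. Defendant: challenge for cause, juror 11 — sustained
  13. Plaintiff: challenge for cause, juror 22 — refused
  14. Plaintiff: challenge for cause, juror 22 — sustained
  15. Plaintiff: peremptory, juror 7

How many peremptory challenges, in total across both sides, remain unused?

Plaintiff allotment: 8 base + 1 × 4 alternates = 12. Defendant allotment: 8 base + 1 × 4 alternates = 12.
Plaintiff peremptories used: #3, #19, #12, #18, #7 — 5 (for-cause on #8, #5, #22, #22 don't count).
Defendant peremptories used: #4, #13, #15 — 3 (for-cause on #8, #1, #11 don't count).
Remaining: (12 − 5) + (12 − 3) = 16.

16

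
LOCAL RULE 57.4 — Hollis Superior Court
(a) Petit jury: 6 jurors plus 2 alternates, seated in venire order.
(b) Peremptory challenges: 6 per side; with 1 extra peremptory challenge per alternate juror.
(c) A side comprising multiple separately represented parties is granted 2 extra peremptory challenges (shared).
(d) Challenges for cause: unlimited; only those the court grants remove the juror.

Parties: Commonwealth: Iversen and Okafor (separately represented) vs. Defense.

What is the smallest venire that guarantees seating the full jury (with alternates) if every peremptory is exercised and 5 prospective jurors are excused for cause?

Seats to fill: 6 + 2 alternates = 8.
Peremptories — Commonwealth: 6 + 1×2 + 2 = 10; Defense: 6 + 1×2 = 8; total 18.
For-cause removals: 5.
Minimum venire: 8 + 18 + 5 = 31.

31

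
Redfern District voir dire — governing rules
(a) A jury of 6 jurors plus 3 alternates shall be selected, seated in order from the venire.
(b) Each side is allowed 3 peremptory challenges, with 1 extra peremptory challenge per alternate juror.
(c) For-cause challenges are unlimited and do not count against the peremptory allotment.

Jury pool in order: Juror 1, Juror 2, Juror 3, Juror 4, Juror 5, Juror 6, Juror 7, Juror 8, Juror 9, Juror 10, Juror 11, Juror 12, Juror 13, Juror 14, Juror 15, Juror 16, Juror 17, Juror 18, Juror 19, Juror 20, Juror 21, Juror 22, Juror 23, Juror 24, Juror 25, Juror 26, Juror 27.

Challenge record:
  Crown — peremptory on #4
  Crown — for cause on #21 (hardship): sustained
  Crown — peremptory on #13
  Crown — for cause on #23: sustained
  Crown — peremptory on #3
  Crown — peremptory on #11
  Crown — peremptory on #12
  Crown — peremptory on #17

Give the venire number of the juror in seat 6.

Removed: #3, #4, #11, #12, #13, #17, #21, #23.
Seating in order: seats 1–6 → #1, #2, #5, #6, #7, #8; alternates → #9, #10, #14.
So seat 6 is #8.

8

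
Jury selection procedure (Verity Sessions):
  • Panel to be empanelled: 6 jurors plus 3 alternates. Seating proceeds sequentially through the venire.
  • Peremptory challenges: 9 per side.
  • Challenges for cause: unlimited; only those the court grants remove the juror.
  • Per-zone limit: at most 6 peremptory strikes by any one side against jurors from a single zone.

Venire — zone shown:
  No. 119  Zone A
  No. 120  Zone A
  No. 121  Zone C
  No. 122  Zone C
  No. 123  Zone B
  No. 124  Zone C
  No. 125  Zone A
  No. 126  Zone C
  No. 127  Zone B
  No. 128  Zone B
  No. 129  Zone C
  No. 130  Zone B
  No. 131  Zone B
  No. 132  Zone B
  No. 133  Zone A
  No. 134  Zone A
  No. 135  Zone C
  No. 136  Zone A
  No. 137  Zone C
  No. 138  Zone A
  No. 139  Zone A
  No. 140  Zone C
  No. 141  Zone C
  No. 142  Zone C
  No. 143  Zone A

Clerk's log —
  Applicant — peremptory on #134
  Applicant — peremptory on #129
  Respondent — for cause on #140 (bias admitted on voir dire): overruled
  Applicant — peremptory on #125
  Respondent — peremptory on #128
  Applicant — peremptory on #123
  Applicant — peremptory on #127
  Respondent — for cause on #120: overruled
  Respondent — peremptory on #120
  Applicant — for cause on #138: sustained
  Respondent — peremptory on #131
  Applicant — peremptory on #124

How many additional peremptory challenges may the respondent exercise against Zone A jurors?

Respondent peremptories so far: #128, #120, #131 — 3 of 9 used, 6 left overall.
Against Zone A: #120 — 1 used; per-zone cap 6 leaves 5.
Binding limit: min(6, 5) = 5.

5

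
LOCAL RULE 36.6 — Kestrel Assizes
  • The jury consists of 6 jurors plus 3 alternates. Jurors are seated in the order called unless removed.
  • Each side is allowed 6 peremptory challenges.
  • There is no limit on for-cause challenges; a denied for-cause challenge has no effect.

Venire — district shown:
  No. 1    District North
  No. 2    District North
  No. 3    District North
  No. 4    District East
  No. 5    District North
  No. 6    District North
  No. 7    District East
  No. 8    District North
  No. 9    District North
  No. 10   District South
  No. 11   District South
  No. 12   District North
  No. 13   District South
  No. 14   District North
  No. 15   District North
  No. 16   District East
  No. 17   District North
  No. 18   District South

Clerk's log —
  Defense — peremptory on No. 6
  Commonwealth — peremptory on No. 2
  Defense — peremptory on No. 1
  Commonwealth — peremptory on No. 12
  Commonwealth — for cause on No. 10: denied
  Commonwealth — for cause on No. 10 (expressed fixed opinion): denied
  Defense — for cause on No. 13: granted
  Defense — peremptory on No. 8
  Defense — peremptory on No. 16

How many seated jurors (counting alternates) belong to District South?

Removed: #1, #2, #6, #8, #12, #13, #16.
Seated (9 incl. alternates): #3, #4, #5, #7, #9, #10, #11, #14, #15.
Of those, in District South: #10, #11 → 2.

2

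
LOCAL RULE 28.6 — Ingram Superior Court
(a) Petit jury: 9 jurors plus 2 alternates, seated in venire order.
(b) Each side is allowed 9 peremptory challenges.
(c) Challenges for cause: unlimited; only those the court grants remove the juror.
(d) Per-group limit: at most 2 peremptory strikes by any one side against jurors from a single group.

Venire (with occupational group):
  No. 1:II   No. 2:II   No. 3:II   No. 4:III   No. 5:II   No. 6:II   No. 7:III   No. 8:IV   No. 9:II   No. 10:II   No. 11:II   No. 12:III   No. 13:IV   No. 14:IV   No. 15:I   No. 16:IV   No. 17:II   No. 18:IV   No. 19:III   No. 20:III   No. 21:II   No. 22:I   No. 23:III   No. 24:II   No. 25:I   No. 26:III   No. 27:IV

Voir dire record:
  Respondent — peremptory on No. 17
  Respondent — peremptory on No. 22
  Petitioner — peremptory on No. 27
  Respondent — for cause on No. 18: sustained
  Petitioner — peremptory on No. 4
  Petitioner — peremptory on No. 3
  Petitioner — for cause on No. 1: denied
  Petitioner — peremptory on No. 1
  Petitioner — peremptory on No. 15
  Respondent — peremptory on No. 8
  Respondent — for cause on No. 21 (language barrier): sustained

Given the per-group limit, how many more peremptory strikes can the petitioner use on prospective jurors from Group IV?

Petitioner peremptories so far: #27, #4, #3, #1, #15 — 5 of 9 used, 4 left overall.
Against Group IV: #27 — 1 used; per-group cap 2 leaves 1.
Binding limit: min(4, 1) = 1.

1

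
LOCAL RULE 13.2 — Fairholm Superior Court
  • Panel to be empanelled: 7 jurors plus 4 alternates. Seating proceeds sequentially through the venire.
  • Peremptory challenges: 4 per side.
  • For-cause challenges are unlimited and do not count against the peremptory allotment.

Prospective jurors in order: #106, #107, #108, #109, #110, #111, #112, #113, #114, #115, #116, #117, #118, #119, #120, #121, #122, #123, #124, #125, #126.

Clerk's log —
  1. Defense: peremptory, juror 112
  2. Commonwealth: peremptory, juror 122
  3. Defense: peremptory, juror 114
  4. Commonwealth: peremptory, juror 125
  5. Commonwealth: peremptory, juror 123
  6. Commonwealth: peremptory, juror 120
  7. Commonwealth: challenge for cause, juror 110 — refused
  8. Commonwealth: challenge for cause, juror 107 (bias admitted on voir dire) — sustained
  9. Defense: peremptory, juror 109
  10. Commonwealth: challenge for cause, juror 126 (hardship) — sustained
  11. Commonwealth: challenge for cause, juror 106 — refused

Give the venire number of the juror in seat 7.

116

Removed: #107, #109, #112, #114, #120, #122, #123, #125, #126. (#106, #110 stay — for-cause denied.)
Seating in order: seats 1–7 → #106, #108, #110, #111, #113, #115, #116; alternates → #117, #118, #119, #121.
So seat 7 is #116.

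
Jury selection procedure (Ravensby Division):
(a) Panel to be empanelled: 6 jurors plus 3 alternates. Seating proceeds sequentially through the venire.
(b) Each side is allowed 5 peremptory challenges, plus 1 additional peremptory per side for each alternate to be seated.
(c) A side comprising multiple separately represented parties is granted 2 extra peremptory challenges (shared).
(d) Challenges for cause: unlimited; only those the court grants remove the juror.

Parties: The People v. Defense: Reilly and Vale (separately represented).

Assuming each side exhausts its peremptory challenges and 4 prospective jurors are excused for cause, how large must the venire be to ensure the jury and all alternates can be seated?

31

Seats to fill: 6 + 3 alternates = 9.
Peremptories — The People: 5 + 1×3 = 8; Defense: 5 + 1×3 + 2 = 10; total 18.
For-cause removals: 4.
Minimum venire: 9 + 18 + 4 = 31.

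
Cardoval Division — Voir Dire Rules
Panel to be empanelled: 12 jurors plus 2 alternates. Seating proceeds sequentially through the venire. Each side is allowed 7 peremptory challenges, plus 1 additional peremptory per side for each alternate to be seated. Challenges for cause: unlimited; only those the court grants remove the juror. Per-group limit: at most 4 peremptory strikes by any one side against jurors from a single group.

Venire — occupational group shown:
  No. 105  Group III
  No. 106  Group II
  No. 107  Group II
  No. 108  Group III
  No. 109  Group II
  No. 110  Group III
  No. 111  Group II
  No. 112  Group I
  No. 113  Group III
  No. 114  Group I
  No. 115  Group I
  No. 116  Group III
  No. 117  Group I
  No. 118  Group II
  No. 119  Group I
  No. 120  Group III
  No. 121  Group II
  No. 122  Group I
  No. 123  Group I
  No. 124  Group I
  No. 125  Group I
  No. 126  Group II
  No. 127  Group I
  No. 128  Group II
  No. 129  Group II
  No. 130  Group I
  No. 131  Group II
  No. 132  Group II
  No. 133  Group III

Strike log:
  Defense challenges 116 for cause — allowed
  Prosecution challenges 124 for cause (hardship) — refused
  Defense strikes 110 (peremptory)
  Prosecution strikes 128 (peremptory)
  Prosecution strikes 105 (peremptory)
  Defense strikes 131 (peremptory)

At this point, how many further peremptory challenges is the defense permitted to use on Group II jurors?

Defense peremptories so far: #110, #131 — 2 of 9 used, 7 left overall.
Against Group II: #131 — 1 used; per-group cap 4 leaves 3.
Binding limit: min(7, 3) = 3.

3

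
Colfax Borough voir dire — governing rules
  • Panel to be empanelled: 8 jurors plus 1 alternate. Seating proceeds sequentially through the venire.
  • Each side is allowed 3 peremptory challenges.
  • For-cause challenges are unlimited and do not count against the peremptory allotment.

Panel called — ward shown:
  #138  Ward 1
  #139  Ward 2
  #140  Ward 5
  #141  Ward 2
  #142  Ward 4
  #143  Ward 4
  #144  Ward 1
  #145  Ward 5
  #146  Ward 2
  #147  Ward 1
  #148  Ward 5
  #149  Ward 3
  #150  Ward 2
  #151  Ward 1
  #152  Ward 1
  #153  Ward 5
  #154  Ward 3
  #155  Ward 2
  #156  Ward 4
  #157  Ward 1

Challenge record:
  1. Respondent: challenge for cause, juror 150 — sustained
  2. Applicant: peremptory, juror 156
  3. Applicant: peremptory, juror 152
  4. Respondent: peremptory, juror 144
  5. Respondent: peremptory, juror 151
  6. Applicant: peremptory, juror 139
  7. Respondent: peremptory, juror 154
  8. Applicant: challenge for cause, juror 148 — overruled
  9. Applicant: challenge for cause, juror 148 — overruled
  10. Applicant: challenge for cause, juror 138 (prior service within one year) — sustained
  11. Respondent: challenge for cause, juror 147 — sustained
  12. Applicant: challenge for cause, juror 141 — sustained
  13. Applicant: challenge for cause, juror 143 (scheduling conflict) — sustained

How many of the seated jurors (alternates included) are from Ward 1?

Removed: #138, #139, #141, #143, #144, #147, #150, #151, #152, #154, #156.
Seated (9 incl. alternates): #140, #142, #145, #146, #148, #149, #153, #155, #157.
Of those, in Ward 1: #157 → 1.

1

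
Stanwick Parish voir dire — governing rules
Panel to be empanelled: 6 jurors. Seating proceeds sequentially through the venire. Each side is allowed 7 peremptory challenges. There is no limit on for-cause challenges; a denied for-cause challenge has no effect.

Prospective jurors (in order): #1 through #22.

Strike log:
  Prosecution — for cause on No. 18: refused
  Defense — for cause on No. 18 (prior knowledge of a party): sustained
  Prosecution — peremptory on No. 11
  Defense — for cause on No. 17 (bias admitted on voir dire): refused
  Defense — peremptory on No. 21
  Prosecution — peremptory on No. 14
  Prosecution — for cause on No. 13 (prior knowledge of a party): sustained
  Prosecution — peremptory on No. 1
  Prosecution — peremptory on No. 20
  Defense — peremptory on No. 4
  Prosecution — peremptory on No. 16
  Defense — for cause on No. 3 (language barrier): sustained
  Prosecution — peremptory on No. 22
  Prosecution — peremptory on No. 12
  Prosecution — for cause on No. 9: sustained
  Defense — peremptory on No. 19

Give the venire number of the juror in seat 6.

Removed: #1, #3, #4, #9, #11, #12, #13, #14, #16, #18, #19, #20, #21, #22. (#17 stays — for-cause denied.)
Filling seats in venire order through position 6: #2, #5, #6, #7, #8, #10.
So seat 6 is #10.

10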